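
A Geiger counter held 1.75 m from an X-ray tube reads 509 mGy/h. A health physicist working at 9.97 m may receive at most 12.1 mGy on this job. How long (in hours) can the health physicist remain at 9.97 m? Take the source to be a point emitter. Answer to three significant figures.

Since intensity falls as 1/r², rate at 9.97 m:
509 × (1.75/9.97)² = 509 × 0.03081 = 15.68 mGy/h.
Stay time = 12.1 mGy ÷ 15.68 mGy/h = 0.7717 h.

0.772 h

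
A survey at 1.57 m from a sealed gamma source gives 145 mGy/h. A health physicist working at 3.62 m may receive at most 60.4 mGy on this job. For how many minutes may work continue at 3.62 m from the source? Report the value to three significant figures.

Using I₁d₁² = I₂d₂², rate at 3.62 m:
(1.57/3.62)² = 0.1881, so 145 × 0.1881 = 27.27 mGy/h.
Stay time = 60.4 mGy ÷ 27.27 mGy/h = 2.215 h = 132.9 min.

133 min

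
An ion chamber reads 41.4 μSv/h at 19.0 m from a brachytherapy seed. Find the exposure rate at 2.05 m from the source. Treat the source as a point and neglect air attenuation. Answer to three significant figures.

3560 μSv/h

By the inverse-square law, the rate at 2.05 m is
41.4 × (19.0/2.05)² = 41.4 × 85.90 = 3556 μSv/h.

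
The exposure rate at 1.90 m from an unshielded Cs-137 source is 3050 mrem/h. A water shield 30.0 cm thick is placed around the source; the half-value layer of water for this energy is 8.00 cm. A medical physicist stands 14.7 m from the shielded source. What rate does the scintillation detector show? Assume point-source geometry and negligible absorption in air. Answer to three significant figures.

Distance alone: (1.90/14.7)² = 0.01671, so 3050 × 0.01671 = 50.97 mrem/h.
Shield: 30.0/8.00 = 3.750 half-value layers → attenuation 2^(−3.750) = 0.07433.
Combined: 50.97 × 0.07433 = 3.789 mrem/h.

3.79 mrem/h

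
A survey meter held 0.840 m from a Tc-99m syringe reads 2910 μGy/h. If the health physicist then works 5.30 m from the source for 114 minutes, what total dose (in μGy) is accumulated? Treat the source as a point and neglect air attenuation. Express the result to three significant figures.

By the inverse-square law, rate at 5.30 m:
(0.840/5.30)² = 0.02512, so 2910 × 0.02512 = 73.10 μGy/h.
Dose = rate × time = 73.10 μGy/h × 1.900 h = 138.9 μGy.

139 μGy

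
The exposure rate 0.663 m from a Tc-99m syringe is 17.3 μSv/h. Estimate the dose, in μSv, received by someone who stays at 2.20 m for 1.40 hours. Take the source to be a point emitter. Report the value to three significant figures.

By the inverse-square law, rate at 2.20 m:
(0.663/2.20)² = 0.09082, so 17.3 × 0.09082 = 1.571 μSv/h.
Dose = rate × time = 1.571 μSv/h × 1.400 h = 2.199 μSv.

2.20 μSv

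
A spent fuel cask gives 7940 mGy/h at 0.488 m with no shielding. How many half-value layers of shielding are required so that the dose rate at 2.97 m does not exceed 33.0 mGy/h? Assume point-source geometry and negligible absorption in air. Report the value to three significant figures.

2.70 half-value layers

At 2.97 m, distance alone gives (0.488/2.97)² = 0.02700, so 7940 × 0.02700 = 214.4 mGy/h.
Further attenuation needed: 214.4/33.0 = 6.497.
n = log₂(6.497) = 2.700 half-value layers.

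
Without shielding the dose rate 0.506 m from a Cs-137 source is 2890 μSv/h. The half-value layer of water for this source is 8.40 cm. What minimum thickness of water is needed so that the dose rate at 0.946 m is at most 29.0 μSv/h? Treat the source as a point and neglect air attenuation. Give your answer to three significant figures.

At 0.946 m, distance alone gives 2890 × (0.506/0.946)² = 2890 × 0.2861 = 826.8 μSv/h.
Further attenuation needed: 826.8/29.0 = 28.51.
n = log₂(28.51) = 4.833 half-value layers.
Thickness = 4.833 × 8.40 cm = 40.60 cm.

40.6 cm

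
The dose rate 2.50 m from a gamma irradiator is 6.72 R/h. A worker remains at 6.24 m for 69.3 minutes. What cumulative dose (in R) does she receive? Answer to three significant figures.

Applying the 1/r² law, rate at 6.24 m:
(2.50/6.24)² = 0.1605, so 6.72 × 0.1605 = 1.079 R/h.
Dose = rate × time = 1.079 R/h × 1.155 h = 1.246 R.

1.25 R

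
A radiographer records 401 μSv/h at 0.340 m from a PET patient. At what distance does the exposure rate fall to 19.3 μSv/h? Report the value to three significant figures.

1.55 m

Since intensity falls as 1/r², d₂ = d₁·√(I₁/I₂).
I₁/I₂ = 401/19.3 = 20.78, so d₂ = 0.340 × √20.78 = 1.550 m.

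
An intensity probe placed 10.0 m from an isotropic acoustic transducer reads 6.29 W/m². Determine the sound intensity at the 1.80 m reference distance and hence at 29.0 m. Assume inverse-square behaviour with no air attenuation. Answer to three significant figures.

By the inverse-square law,
At 1.80 m: (10.0/1.80)² = 30.86, so 6.29 × 30.86 = 194.1 W/m²
At 29.0 m: 194.1 × (1.80/29.0)² = 194.1 × 0.003853 = 0.7479 W/m².

194 W/m²; 0.748 W/m²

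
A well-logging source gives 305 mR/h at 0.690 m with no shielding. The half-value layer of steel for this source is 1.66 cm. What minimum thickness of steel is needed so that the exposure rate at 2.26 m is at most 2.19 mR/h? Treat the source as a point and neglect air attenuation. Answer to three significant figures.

At 2.26 m, distance alone gives (0.690/2.26)² = 0.09321, so 305 × 0.09321 = 28.43 mR/h.
Further attenuation needed: 28.43/2.19 = 12.98.
n = log₂(12.98) = 3.698 half-value layers.
Thickness = 3.698 × 1.66 cm = 6.139 cm.

6.14 cm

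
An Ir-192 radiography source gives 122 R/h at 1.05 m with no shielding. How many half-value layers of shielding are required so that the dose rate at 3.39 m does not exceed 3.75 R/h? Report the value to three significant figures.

1.64 half-value layers

At 3.39 m, distance alone gives 122 × (1.05/3.39)² = 122 × 0.09594 = 11.70 R/h.
Further attenuation needed: 11.70/3.75 = 3.120.
n = log₂(3.120) = 1.642 half-value layers.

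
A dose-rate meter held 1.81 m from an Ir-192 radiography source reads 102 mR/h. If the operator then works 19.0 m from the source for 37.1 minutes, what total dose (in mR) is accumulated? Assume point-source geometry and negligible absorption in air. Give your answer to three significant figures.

Intensity scales as (d₁/d₂)², so rate at 19.0 m:
(1.81/19.0)² = 0.009075, so 102 × 0.009075 = 0.9256 mR/h.
Dose = rate × time = 0.9256 mR/h × 0.6183 h = 0.5723 mR.

0.572 mR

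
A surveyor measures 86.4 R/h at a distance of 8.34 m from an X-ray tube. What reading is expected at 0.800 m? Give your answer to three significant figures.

9390 R/h

By the inverse-square law, the rate at 0.800 m is
86.4 × (8.34/0.800)² = 86.4 × 108.7 = 9392 R/h.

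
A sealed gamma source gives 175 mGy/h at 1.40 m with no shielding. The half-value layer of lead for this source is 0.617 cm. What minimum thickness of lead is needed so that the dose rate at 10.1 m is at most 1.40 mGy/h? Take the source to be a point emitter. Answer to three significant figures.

At 10.1 m, distance alone gives (1.40/10.1)² = 0.01921, so 175 × 0.01921 = 3.362 mGy/h.
Further attenuation needed: 3.362/1.40 = 2.401.
n = log₂(2.401) = 1.264 half-value layers.
Thickness = 1.264 × 0.617 cm = 0.7799 cm.

0.780 cm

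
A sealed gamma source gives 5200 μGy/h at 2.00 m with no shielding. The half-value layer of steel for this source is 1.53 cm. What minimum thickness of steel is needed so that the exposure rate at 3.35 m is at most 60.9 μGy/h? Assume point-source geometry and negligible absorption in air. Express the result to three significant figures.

7.54 cm

At 3.35 m, distance alone gives (2.00/3.35)² = 0.3564, so 5200 × 0.3564 = 1853 μGy/h.
Further attenuation needed: 1853/60.9 = 30.43.
n = log₂(30.43) = 4.927 half-value layers.
Thickness = 4.927 × 1.53 cm = 7.538 cm.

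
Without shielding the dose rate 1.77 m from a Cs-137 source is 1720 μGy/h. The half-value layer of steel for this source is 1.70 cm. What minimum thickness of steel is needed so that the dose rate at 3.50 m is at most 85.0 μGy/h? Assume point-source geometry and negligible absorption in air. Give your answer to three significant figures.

At 3.50 m, distance alone gives (1.77/3.50)² = 0.2557, so 1720 × 0.2557 = 439.8 μGy/h.
Further attenuation needed: 439.8/85.0 = 5.174.
n = log₂(5.174) = 2.371 half-value layers.
Thickness = 2.371 × 1.70 cm = 4.031 cm.

4.03 cm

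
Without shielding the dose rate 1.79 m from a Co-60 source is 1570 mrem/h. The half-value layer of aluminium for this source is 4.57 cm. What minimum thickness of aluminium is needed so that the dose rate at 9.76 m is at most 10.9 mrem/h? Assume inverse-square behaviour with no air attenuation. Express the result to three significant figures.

At 9.76 m, distance alone gives (1.79/9.76)² = 0.03364, so 1570 × 0.03364 = 52.81 mrem/h.
Further attenuation needed: 52.81/10.9 = 4.845.
n = log₂(4.845) = 2.276 half-value layers.
Thickness = 2.276 × 4.57 cm = 10.40 cm.

10.4 cm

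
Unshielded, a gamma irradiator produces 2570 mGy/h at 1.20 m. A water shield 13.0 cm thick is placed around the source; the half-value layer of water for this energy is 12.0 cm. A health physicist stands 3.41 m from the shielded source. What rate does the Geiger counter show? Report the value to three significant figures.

150 mGy/h

Distance alone: (1.20/3.41)² = 0.1238, so 2570 × 0.1238 = 318.2 mGy/h.
Shield: 13.0/12.0 = 1.083 half-value layers → attenuation 2^(−1.083) = 0.4720.
Combined: 318.2 × 0.4720 = 150.2 mGy/h.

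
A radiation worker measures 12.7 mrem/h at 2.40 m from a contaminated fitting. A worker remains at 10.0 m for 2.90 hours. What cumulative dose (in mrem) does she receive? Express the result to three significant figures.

Applying the 1/r² law, rate at 10.0 m:
(2.40/10.0)² = 0.05760, so 12.7 × 0.05760 = 0.7315 mrem/h.
Dose = rate × time = 0.7315 mrem/h × 2.900 h = 2.121 mrem.

2.12 mrem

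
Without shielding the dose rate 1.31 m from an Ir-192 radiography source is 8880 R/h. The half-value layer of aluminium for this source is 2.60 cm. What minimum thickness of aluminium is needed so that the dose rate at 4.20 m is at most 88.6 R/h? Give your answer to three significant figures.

8.54 cm

At 4.20 m, distance alone gives (1.31/4.20)² = 0.09728, so 8880 × 0.09728 = 863.8 R/h.
Further attenuation needed: 863.8/88.6 = 9.749.
n = log₂(9.749) = 3.285 half-value layers.
Thickness = 3.285 × 2.60 cm = 8.541 cm.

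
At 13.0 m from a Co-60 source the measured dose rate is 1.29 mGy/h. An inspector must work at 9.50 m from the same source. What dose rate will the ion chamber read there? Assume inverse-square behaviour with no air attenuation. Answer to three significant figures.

2.42 mGy/h

By the inverse-square law, scaling from 13.0 m to 9.50 m:
1.29 × (13.0/9.50)² = 1.29 × 1.873 = 2.416 mGy/h.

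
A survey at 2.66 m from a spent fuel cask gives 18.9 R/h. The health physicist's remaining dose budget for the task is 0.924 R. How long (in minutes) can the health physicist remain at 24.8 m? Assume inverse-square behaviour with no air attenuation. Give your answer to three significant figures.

Intensity scales as (d₁/d₂)², so rate at 24.8 m:
18.9 × (2.66/24.8)² = 18.9 × 0.01150 = 0.2173 R/h.
Stay time = 0.924 R ÷ 0.2173 R/h = 4.252 h = 255.1 min.

255 min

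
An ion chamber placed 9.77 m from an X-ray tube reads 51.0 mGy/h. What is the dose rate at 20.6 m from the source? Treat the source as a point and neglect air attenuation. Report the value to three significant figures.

11.5 mGy/h

By the inverse-square law, scaling from 9.77 m to 20.6 m:
51.0 × (9.77/20.6)² = 51.0 × 0.2249 = 11.47 mGy/h.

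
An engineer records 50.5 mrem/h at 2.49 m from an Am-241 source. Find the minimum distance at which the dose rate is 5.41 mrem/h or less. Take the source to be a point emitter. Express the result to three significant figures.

Using I₁d₁² = I₂d₂², d₂ = d₁·√(I₁/I₂).
I₁/I₂ = 50.5/5.41 = 9.335, so d₂ = 2.49 × √9.335 = 7.608 m.

7.61 m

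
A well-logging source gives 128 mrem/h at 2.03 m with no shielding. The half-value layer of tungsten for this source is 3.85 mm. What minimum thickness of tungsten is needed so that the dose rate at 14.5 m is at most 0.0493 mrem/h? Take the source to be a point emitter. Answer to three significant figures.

At 14.5 m, distance alone gives (2.03/14.5)² = 0.01960, so 128 × 0.01960 = 2.509 mrem/h.
Further attenuation needed: 2.509/0.0493 = 50.89.
n = log₂(50.89) = 5.669 half-value layers.
Thickness = 5.669 × 3.85 mm = 21.83 mm.

21.8 mm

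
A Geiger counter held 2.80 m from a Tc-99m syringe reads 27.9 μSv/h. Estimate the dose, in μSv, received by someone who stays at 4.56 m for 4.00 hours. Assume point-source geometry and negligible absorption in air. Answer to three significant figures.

Applying the 1/r² law, rate at 4.56 m:
27.9 × (2.80/4.56)² = 27.9 × 0.3770 = 10.52 μSv/h.
Dose = rate × time = 10.52 μSv/h × 4.000 h = 42.08 μSv.

42.1 μSv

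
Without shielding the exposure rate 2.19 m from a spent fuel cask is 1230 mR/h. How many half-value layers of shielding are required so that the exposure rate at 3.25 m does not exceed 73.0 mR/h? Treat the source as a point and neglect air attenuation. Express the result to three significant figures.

2.94 half-value layers

At 3.25 m, distance alone gives (2.19/3.25)² = 0.4541, so 1230 × 0.4541 = 558.5 mR/h.
Further attenuation needed: 558.5/73.0 = 7.651.
n = log₂(7.651) = 2.936 half-value layers.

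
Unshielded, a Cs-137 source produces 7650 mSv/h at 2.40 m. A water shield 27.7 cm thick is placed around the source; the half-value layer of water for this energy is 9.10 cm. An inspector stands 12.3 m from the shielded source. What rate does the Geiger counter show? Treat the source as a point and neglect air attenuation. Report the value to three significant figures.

Distance alone: (2.40/12.3)² = 0.03807, so 7650 × 0.03807 = 291.2 mSv/h.
Shield: 27.7/9.10 = 3.044 half-value layers → attenuation 2^(−3.044) = 0.1212.
Combined: 291.2 × 0.1212 = 35.29 mSv/h.

35.3 mSv/h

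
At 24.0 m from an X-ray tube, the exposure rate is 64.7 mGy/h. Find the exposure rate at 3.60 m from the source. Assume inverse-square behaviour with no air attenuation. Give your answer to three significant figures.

2880 mGy/h

By the inverse-square law, the rate at 3.60 m is
64.7 × (24.0/3.60)² = 64.7 × 44.44 = 2875 mGy/h.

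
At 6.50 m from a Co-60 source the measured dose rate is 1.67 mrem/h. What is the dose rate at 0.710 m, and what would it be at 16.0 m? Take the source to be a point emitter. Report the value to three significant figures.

140 mrem/h; 0.276 mrem/h

Using I₁d₁² = I₂d₂²,
At 0.710 m: (6.50/0.710)² = 83.81, so 1.67 × 83.81 = 140.0 mrem/h
At 16.0 m: 140.0 × (0.710/16.0)² = 140.0 × 0.001969 = 0.2757 mrem/h.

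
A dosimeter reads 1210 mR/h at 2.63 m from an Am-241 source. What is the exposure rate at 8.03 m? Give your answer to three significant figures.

Using I₁d₁² = I₂d₂², the rate at 8.03 m is
1210 × (2.63/8.03)² = 1210 × 0.1073 = 129.8 mR/h.

130 mR/h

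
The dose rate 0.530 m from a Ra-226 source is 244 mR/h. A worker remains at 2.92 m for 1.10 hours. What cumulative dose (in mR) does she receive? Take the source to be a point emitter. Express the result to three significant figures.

Intensity scales as (d₁/d₂)², so rate at 2.92 m:
244 × (0.530/2.92)² = 244 × 0.03294 = 8.037 mR/h.
Dose = rate × time = 8.037 mR/h × 1.100 h = 8.841 mR.

8.84 mR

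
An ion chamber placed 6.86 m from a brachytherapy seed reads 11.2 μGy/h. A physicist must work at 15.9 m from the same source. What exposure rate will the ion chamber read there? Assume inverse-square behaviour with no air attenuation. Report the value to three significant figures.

2.08 μGy/h

Applying the 1/r² law, scaling from 6.86 m to 15.9 m:
11.2 × (6.86/15.9)² = 11.2 × 0.1861 = 2.084 μGy/h.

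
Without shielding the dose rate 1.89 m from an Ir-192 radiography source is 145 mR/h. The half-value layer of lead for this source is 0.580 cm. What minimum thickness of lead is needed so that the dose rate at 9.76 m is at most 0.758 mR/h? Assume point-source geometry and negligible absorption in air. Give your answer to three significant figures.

1.65 cm

At 9.76 m, distance alone gives (1.89/9.76)² = 0.03750, so 145 × 0.03750 = 5.438 mR/h.
Further attenuation needed: 5.438/0.758 = 7.174.
n = log₂(7.174) = 2.843 half-value layers.
Thickness = 2.843 × 0.580 cm = 1.649 cm.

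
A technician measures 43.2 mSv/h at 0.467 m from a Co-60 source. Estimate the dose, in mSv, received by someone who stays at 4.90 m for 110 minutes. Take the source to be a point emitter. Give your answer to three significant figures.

Intensity scales as (d₁/d₂)², so rate at 4.90 m:
43.2 × (0.467/4.90)² = 43.2 × 0.009083 = 0.3924 mSv/h.
Dose = rate × time = 0.3924 mSv/h × 1.833 h = 0.7193 mSv.

0.719 mSv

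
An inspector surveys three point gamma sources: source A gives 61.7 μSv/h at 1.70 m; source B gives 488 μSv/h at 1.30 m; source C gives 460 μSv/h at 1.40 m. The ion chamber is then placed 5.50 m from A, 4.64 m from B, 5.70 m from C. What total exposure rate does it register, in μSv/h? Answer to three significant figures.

By superposition, sum each source's inverse-square contribution:
A: 61.7 × (1.70/5.50)² = 5.895 μSv/h
B: 488 × (1.30/4.64)² = 38.31 μSv/h
C: 460 × (1.40/5.70)² = 27.75 μSv/h
Total = 5.895 + 38.31 + 27.75 = 71.95 μSv/h.

72.0 μSv/h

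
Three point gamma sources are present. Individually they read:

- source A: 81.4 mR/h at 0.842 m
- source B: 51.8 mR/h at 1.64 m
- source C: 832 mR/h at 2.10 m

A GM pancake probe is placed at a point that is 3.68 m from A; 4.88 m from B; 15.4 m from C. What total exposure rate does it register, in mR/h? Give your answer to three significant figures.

Each source contributes Iᵢ·(dᵢ/rᵢ)²; contributions add.
A: 81.4 × (0.842/3.68)² = 4.261 mR/h
B: 51.8 × (1.64/4.88)² = 5.850 mR/h
C: 832 × (2.10/15.4)² = 15.47 mR/h
Total = 4.261 + 5.850 + 15.47 = 25.58 mR/h.

25.6 mR/h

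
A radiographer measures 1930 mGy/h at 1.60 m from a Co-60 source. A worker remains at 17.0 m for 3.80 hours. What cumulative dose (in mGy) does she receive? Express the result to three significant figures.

65.0 mGy

Intensity scales as (d₁/d₂)², so rate at 17.0 m:
1930 × (1.60/17.0)² = 1930 × 0.008858 = 17.10 mGy/h.
Dose = rate × time = 17.10 mGy/h × 3.800 h = 64.98 mGy.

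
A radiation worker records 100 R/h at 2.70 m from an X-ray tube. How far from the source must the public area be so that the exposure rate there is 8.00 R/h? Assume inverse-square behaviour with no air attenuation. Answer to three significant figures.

Since intensity falls as 1/r², d₂ = d₁·√(I₁/I₂).
I₁/I₂ = 100/8.00 = 12.50, so d₂ = 2.70 × √12.50 = 9.546 m.

9.55 m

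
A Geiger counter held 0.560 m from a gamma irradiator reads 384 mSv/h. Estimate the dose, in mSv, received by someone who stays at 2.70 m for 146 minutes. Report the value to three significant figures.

40.2 mSv

By the inverse-square law, rate at 2.70 m:
384 × (0.560/2.70)² = 384 × 0.04302 = 16.52 mSv/h.
Dose = rate × time = 16.52 mSv/h × 2.433 h = 40.19 mSv.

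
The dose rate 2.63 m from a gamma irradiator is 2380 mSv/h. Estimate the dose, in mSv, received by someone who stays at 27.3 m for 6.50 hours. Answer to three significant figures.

144 mSv

By the inverse-square law, rate at 27.3 m:
2380 × (2.63/27.3)² = 2380 × 0.009281 = 22.09 mSv/h.
Dose = rate × time = 22.09 mSv/h × 6.500 h = 143.6 mSv.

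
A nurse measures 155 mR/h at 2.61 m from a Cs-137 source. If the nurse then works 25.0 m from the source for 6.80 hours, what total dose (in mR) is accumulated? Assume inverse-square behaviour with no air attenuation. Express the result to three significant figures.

By the inverse-square law, rate at 25.0 m:
155 × (2.61/25.0)² = 155 × 0.01090 = 1.690 mR/h.
Dose = rate × time = 1.690 mR/h × 6.800 h = 11.49 mR.

11.5 mR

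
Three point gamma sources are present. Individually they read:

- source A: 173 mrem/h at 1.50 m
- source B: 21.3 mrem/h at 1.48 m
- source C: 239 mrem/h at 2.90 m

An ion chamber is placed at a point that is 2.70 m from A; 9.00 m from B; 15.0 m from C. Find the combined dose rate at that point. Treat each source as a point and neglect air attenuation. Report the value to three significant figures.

62.9 mrem/h

By superposition, sum each source's inverse-square contribution:
A: 173 × (1.50/2.70)² = 53.40 mrem/h
B: 21.3 × (1.48/9.00)² = 0.5760 mrem/h
C: 239 × (2.90/15.0)² = 8.933 mrem/h
Total = 53.40 + 0.5760 + 8.933 = 62.91 mrem/h.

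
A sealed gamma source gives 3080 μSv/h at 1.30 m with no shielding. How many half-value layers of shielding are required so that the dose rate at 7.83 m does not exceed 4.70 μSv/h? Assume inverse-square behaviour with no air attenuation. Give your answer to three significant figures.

At 7.83 m, distance alone gives (1.30/7.83)² = 0.02757, so 3080 × 0.02757 = 84.92 μSv/h.
Further attenuation needed: 84.92/4.70 = 18.07.
n = log₂(18.07) = 4.176 half-value layers.

4.18 half-value layers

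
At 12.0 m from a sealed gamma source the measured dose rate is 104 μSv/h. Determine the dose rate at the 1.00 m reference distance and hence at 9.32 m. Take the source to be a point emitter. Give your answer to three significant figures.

By the inverse-square law,
At 1.00 m: 104 × (12.0/1.00)² = 104 × 144.0 = 14980 μSv/h
At 9.32 m: 14980 × (1.00/9.32)² = 14980 × 0.01151 = 172.4 μSv/h.

15000 μSv/h; 172 μSv/h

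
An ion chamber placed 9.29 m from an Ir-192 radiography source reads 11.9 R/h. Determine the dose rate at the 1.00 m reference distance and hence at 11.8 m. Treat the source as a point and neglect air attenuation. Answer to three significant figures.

Using I₁d₁² = I₂d₂²,
At 1.00 m: 11.9 × (9.29/1.00)² = 11.9 × 86.30 = 1027 R/h
At 11.8 m: (1.00/11.8)² = 0.007182, so 1027 × 0.007182 = 7.376 R/h.

1030 R/h; 7.38 R/h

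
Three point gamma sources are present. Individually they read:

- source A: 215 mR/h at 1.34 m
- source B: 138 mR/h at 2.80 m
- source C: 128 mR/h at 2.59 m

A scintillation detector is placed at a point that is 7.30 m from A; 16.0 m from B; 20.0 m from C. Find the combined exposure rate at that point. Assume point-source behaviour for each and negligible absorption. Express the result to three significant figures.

By superposition, sum each source's inverse-square contribution:
A: 215 × (1.34/7.30)² = 7.244 mR/h
B: 138 × (2.80/16.0)² = 4.226 mR/h
C: 128 × (2.59/20.0)² = 2.147 mR/h
Total = 7.244 + 4.226 + 2.147 = 13.62 mR/h.

13.6 mR/h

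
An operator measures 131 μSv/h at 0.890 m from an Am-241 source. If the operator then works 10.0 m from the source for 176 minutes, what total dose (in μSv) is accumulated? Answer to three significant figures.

3.04 μSv

Applying the 1/r² law, rate at 10.0 m:
131 × (0.890/10.0)² = 131 × 0.007921 = 1.038 μSv/h.
Dose = rate × time = 1.038 μSv/h × 2.933 h = 3.044 μSv.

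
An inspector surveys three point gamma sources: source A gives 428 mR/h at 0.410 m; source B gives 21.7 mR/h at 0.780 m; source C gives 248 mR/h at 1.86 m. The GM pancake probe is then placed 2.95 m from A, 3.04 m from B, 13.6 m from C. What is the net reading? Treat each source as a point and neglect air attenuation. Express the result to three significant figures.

14.3 mR/h

Each source contributes Iᵢ·(dᵢ/rᵢ)²; contributions add.
A: 428 × (0.410/2.95)² = 8.267 mR/h
B: 21.7 × (0.780/3.04)² = 1.429 mR/h
C: 248 × (1.86/13.6)² = 4.639 mR/h
Total = 8.267 + 1.429 + 4.639 = 14.33 mR/h.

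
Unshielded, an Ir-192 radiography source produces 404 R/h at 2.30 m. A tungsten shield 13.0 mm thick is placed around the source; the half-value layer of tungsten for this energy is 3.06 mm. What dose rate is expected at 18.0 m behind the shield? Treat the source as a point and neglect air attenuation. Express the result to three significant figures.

Distance alone: (2.30/18.0)² = 0.01633, so 404 × 0.01633 = 6.597 R/h.
Shield: 13.0/3.06 = 4.248 half-value layers → attenuation 2^(−4.248) = 0.05263.
Combined: 6.597 × 0.05263 = 0.3472 R/h.

0.347 R/h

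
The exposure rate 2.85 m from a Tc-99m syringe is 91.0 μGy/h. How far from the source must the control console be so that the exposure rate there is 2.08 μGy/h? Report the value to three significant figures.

Intensity scales as (d₁/d₂)², so d₂ = d₁·√(I₁/I₂).
I₁/I₂ = 91.0/2.08 = 43.75, so d₂ = 2.85 × √43.75 = 18.85 m.

18.9 m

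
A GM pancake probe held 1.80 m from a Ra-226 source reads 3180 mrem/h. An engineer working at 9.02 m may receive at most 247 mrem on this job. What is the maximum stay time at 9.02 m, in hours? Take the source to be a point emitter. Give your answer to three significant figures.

Since intensity falls as 1/r², rate at 9.02 m:
3180 × (1.80/9.02)² = 3180 × 0.03982 = 126.6 mrem/h.
Stay time = 247 mrem ÷ 126.6 mrem/h = 1.951 h.

1.95 h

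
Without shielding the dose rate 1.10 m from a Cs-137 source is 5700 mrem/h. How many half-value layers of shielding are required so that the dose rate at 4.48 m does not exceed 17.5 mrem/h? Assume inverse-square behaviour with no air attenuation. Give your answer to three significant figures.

4.30 half-value layers

At 4.48 m, distance alone gives 5700 × (1.10/4.48)² = 5700 × 0.06029 = 343.7 mrem/h.
Further attenuation needed: 343.7/17.5 = 19.64.
n = log₂(19.64) = 4.296 half-value layers.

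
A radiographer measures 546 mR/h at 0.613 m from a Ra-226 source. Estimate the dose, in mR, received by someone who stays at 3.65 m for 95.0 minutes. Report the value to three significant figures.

24.4 mR

Applying the 1/r² law, rate at 3.65 m:
546 × (0.613/3.65)² = 546 × 0.02821 = 15.40 mR/h.
Dose = rate × time = 15.40 mR/h × 1.583 h = 24.38 mR.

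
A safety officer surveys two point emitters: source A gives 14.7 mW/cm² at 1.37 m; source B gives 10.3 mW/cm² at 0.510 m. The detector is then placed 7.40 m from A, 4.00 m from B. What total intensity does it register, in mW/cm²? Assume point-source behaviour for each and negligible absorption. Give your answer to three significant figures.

0.671 mW/cm²

Each source contributes Iᵢ·(dᵢ/rᵢ)²; contributions add.
A: 14.7 × (1.37/7.40)² = 0.5038 mW/cm²
B: 10.3 × (0.510/4.00)² = 0.1674 mW/cm²
Total = 0.5038 + 0.1674 = 0.6712 mW/cm².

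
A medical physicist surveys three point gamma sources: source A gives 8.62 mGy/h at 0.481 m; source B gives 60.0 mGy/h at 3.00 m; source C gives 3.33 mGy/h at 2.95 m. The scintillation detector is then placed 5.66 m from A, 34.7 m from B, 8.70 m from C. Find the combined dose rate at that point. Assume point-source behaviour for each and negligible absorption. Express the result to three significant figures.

0.894 mGy/h

Each source contributes Iᵢ·(dᵢ/rᵢ)²; contributions add.
A: 8.62 × (0.481/5.66)² = 0.06225 mGy/h
B: 60.0 × (3.00/34.7)² = 0.4485 mGy/h
C: 3.33 × (2.95/8.70)² = 0.3829 mGy/h
Total = 0.06225 + 0.4485 + 0.3829 = 0.8937 mGy/h.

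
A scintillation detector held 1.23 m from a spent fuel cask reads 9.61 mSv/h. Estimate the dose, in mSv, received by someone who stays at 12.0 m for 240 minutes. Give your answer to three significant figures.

0.404 mSv

By the inverse-square law, rate at 12.0 m:
9.61 × (1.23/12.0)² = 9.61 × 0.01051 = 0.1010 mSv/h.
Dose = rate × time = 0.1010 mSv/h × 4.000 h = 0.4040 mSv.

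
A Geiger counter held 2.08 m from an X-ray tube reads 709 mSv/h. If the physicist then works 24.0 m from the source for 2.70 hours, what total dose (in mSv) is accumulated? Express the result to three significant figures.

14.4 mSv

Since intensity falls as 1/r², rate at 24.0 m:
(2.08/24.0)² = 0.007511, so 709 × 0.007511 = 5.325 mSv/h.
Dose = rate × time = 5.325 mSv/h × 2.700 h = 14.38 mSv.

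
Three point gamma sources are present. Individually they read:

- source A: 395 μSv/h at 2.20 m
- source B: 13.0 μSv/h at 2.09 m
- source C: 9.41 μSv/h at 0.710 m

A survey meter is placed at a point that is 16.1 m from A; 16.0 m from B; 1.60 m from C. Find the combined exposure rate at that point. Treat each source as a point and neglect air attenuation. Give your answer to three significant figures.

9.45 μSv/h

Each source contributes Iᵢ·(dᵢ/rᵢ)²; contributions add.
A: 395 × (2.20/16.1)² = 7.375 μSv/h
B: 13.0 × (2.09/16.0)² = 0.2218 μSv/h
C: 9.41 × (0.710/1.60)² = 1.853 μSv/h
Total = 7.375 + 0.2218 + 1.853 = 9.450 μSv/h.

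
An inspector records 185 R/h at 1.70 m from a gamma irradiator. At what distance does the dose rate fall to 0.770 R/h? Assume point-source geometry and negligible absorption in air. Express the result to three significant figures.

Intensity scales as (d₁/d₂)², so d₂ = d₁·√(I₁/I₂).
I₁/I₂ = 185/0.770 = 240.3, so d₂ = 1.70 × √240.3 = 26.35 m.

26.4 m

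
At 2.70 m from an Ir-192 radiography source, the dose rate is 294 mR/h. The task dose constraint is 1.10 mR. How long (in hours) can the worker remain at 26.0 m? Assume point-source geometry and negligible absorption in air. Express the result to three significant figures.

Using I₁d₁² = I₂d₂², rate at 26.0 m:
294 × (2.70/26.0)² = 294 × 0.01078 = 3.169 mR/h.
Stay time = 1.10 mR ÷ 3.169 mR/h = 0.3471 h.

0.347 h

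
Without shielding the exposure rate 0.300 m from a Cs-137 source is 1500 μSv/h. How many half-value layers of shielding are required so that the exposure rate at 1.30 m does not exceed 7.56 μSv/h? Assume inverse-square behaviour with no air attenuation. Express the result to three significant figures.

At 1.30 m, distance alone gives (0.300/1.30)² = 0.05325, so 1500 × 0.05325 = 79.88 μSv/h.
Further attenuation needed: 79.88/7.56 = 10.57.
n = log₂(10.57) = 3.402 half-value layers.

3.40 half-value layers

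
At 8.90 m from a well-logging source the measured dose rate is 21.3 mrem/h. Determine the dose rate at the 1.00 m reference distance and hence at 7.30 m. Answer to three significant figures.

1690 mrem/h; 31.7 mrem/h

Intensity scales as (d₁/d₂)², so
At 1.00 m: (8.90/1.00)² = 79.21, so 21.3 × 79.21 = 1687 mrem/h
At 7.30 m: 1687 × (1.00/7.30)² = 1687 × 0.01877 = 31.66 mrem/h.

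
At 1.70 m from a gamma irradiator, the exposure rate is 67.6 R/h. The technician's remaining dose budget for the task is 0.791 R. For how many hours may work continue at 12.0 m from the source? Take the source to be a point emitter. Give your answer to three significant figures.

0.583 h

Since intensity falls as 1/r², rate at 12.0 m:
67.6 × (1.70/12.0)² = 67.6 × 0.02007 = 1.357 R/h.
Stay time = 0.791 R ÷ 1.357 R/h = 0.5829 h.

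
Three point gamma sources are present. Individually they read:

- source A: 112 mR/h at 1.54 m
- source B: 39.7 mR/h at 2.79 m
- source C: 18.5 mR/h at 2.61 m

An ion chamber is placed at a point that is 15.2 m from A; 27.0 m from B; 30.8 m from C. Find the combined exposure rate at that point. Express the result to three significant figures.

Each source contributes Iᵢ·(dᵢ/rᵢ)²; contributions add.
A: 112 × (1.54/15.2)² = 1.150 mR/h
B: 39.7 × (2.79/27.0)² = 0.4239 mR/h
C: 18.5 × (2.61/30.8)² = 0.1328 mR/h
Total = 1.150 + 0.4239 + 0.1328 = 1.707 mR/h.

1.71 mR/h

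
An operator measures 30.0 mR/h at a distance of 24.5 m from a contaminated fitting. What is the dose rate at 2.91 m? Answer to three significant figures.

Since intensity falls as 1/r², the rate at 2.91 m is
30.0 × (24.5/2.91)² = 30.0 × 70.88 = 2126 mR/h.

2130 mR/h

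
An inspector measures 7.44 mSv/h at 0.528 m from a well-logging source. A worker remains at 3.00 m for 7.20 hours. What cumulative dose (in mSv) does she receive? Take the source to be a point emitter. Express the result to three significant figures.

1.66 mSv

Since intensity falls as 1/r², rate at 3.00 m:
7.44 × (0.528/3.00)² = 7.44 × 0.03098 = 0.2305 mSv/h.
Dose = rate × time = 0.2305 mSv/h × 7.200 h = 1.660 mSv.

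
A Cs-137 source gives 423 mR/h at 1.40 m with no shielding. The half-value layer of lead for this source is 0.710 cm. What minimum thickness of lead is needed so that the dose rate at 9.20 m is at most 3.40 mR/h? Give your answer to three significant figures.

1.08 cm

At 9.20 m, distance alone gives (1.40/9.20)² = 0.02316, so 423 × 0.02316 = 9.797 mR/h.
Further attenuation needed: 9.797/3.40 = 2.881.
n = log₂(2.881) = 1.527 half-value layers.
Thickness = 1.527 × 0.710 cm = 1.084 cm.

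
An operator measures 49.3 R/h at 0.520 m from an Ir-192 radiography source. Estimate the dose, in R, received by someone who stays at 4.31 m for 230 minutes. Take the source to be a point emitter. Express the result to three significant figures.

By the inverse-square law, rate at 4.31 m:
(0.520/4.31)² = 0.01456, so 49.3 × 0.01456 = 0.7178 R/h.
Dose = rate × time = 0.7178 R/h × 3.833 h = 2.751 R.

2.75 R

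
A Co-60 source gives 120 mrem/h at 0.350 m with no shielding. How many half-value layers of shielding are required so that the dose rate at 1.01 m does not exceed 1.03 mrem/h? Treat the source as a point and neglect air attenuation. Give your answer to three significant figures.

At 1.01 m, distance alone gives (0.350/1.01)² = 0.1201, so 120 × 0.1201 = 14.41 mrem/h.
Further attenuation needed: 14.41/1.03 = 13.99.
n = log₂(13.99) = 3.806 half-value layers.

3.81 half-value layers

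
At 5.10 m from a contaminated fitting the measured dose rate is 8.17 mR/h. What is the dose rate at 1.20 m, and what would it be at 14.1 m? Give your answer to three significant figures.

Intensity scales as (d₁/d₂)², so
At 1.20 m: (5.10/1.20)² = 18.06, so 8.17 × 18.06 = 147.6 mR/h
At 14.1 m: (1.20/14.1)² = 0.007243, so 147.6 × 0.007243 = 1.069 mR/h.

148 mR/h; 1.07 mR/h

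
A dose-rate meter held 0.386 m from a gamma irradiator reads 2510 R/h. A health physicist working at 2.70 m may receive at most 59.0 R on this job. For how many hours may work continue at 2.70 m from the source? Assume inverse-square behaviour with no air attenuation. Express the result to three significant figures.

1.15 h

By the inverse-square law, rate at 2.70 m:
(0.386/2.70)² = 0.02044, so 2510 × 0.02044 = 51.30 R/h.
Stay time = 59.0 R ÷ 51.30 R/h = 1.150 h.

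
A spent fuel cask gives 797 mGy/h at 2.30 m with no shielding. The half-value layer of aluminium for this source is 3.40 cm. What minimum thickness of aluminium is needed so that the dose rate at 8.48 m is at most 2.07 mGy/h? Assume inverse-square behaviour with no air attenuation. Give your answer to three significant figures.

16.4 cm

At 8.48 m, distance alone gives 797 × (2.30/8.48)² = 797 × 0.07356 = 58.63 mGy/h.
Further attenuation needed: 58.63/2.07 = 28.32.
n = log₂(28.32) = 4.824 half-value layers.
Thickness = 4.824 × 3.40 cm = 16.40 cm.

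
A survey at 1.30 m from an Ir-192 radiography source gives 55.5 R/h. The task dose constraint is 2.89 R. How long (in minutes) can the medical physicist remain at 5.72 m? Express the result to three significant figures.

60.5 min

Applying the 1/r² law, rate at 5.72 m:
55.5 × (1.30/5.72)² = 55.5 × 0.05165 = 2.867 R/h.
Stay time = 2.89 R ÷ 2.867 R/h = 1.008 h = 60.48 min.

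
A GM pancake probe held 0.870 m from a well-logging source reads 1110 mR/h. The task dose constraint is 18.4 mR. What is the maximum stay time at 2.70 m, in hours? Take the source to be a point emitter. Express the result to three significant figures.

Applying the 1/r² law, rate at 2.70 m:
1110 × (0.870/2.70)² = 1110 × 0.1038 = 115.2 mR/h.
Stay time = 18.4 mR ÷ 115.2 mR/h = 0.1597 h.

0.160 h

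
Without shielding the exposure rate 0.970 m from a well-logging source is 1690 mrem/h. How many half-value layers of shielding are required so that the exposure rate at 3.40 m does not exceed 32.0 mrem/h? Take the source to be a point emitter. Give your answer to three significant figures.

2.10 half-value layers

At 3.40 m, distance alone gives 1690 × (0.970/3.40)² = 1690 × 0.08139 = 137.5 mrem/h.
Further attenuation needed: 137.5/32.0 = 4.297.
n = log₂(4.297) = 2.103 half-value layers.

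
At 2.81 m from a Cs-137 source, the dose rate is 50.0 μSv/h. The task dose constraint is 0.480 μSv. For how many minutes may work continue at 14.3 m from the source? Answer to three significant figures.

Using I₁d₁² = I₂d₂², rate at 14.3 m:
(2.81/14.3)² = 0.03861, so 50.0 × 0.03861 = 1.930 μSv/h.
Stay time = 0.480 μSv ÷ 1.930 μSv/h = 0.2487 h = 14.92 min.

14.9 min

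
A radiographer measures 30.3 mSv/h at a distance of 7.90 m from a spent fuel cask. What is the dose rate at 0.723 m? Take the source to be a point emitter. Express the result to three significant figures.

By the inverse-square law, the rate at 0.723 m is
(7.90/0.723)² = 119.4, so 30.3 × 119.4 = 3618 mSv/h.

3620 mSv/h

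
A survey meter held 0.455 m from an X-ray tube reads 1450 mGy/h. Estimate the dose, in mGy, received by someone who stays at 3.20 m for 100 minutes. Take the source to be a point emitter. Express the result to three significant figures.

Using I₁d₁² = I₂d₂², rate at 3.20 m:
(0.455/3.20)² = 0.02022, so 1450 × 0.02022 = 29.32 mGy/h.
Dose = rate × time = 29.32 mGy/h × 1.667 h = 48.88 mGy.

48.9 mGy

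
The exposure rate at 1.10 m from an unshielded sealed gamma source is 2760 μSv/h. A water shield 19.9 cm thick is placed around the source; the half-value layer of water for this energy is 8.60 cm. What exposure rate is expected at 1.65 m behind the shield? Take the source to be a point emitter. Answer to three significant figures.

247 μSv/h

Distance alone: (1.10/1.65)² = 0.4444, so 2760 × 0.4444 = 1227 μSv/h.
Shield: 19.9/8.60 = 2.314 half-value layers → attenuation 2^(−2.314) = 0.2011.
Combined: 1227 × 0.2011 = 246.7 μSv/h.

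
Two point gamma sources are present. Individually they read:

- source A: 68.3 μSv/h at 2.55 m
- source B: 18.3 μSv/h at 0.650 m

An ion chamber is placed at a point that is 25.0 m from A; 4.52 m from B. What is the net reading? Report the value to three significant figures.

Each source contributes Iᵢ·(dᵢ/rᵢ)²; contributions add.
A: 68.3 × (2.55/25.0)² = 0.7106 μSv/h
B: 18.3 × (0.650/4.52)² = 0.3784 μSv/h
Total = 0.7106 + 0.3784 = 1.089 μSv/h.

1.09 μSv/h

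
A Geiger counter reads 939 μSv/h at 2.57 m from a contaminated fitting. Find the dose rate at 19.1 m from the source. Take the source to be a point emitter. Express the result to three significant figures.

Applying the 1/r² law, the rate at 19.1 m is
(2.57/19.1)² = 0.01811, so 939 × 0.01811 = 17.01 μSv/h.

17.0 μSv/h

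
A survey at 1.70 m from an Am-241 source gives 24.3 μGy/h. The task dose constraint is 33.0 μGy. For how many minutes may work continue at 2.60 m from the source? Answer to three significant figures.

191 min

Intensity scales as (d₁/d₂)², so rate at 2.60 m:
24.3 × (1.70/2.60)² = 24.3 × 0.4275 = 10.39 μGy/h.
Stay time = 33.0 μGy ÷ 10.39 μGy/h = 3.176 h = 190.6 min.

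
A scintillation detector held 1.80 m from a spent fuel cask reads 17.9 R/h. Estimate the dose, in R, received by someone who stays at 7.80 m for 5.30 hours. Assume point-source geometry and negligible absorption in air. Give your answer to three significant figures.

Since intensity falls as 1/r², rate at 7.80 m:
(1.80/7.80)² = 0.05325, so 17.9 × 0.05325 = 0.9532 R/h.
Dose = rate × time = 0.9532 R/h × 5.300 h = 5.052 R.

5.05 R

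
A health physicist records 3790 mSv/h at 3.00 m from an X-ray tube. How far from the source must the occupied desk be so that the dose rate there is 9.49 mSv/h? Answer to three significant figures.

By the inverse-square law, d₂ = d₁·√(I₁/I₂).
I₁/I₂ = 3790/9.49 = 399.4, so d₂ = 3.00 × √399.4 = 59.95 m.

60.0 m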